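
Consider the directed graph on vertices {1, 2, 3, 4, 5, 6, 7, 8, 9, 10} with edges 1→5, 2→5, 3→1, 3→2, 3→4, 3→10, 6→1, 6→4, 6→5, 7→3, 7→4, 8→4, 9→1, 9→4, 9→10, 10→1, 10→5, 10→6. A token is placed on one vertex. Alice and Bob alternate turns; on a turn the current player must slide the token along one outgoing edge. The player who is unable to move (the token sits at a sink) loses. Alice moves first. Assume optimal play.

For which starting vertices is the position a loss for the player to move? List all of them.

4, 5

Use the standard recursion: the mover loses at a terminal position; elsewhere, the mover wins exactly when some move hands the opponent an L position.
Every edge goes from a vertex to one that appears earlier in the order 4, 5, 8, 1, 6, 2, 10, 3, 7, 9, so processing vertices in that order labels each vertex after all of its successors.
4: no outgoing edge → L
5: no outgoing edge → L
8: →4(L), so W
1: →5(L), so W
6: →5(L), so W
2: →5(L), so W
10: →5(L), so W
3: →4(L), so W
7: →4(L), so W
9: →4(L), so W
Reading off the rows marked L gives the requested list; there are 2 such vertices.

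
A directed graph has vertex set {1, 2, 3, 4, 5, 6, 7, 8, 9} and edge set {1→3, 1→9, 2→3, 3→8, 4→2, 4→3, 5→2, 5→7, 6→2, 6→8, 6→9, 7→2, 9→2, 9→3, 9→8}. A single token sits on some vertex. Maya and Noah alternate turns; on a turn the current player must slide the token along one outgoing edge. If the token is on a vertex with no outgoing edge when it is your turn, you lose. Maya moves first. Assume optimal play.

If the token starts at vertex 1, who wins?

Noah wins.

Positions with no move are L. A position that does have a move is losing for the player to move precisely when every available move leads to a winning position for the opponent. Fill in the labels:
Every edge goes from a vertex to one that appears earlier in the order 8, 3, 2, 9, 4, 6, 7, 5, 1, so processing vertices in that order labels each vertex after all of its successors.
8: no outgoing edge → L
3: W (go to 8, an L position)
2: L (sole option 3(W) is W)
9: W (go to 2, an L position)
4: W (go to 2, an L position)
6: W (go to 2, an L position)
7: W (go to 2, an L position)
5: W (go to 2, an L position)
1: L (options 9(W), 3(W) are all W)
The starting position 1 is L: whatever Maya does, the opponent receives a W position.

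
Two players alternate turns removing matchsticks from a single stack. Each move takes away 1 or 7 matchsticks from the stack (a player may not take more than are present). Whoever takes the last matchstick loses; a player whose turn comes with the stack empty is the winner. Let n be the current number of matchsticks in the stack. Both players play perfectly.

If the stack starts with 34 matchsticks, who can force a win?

The first player wins.

Label each position W (a win for the player to move) or L (a loss). A position with no legal move is W; any other position is W exactly when some move reaches an L, and L when every move reaches a W.
n=0: no move; the opponent has just taken the last matchstick and therefore loses → W
n=1: the only move is to 0(W), a W ⇒ L
n=2: can move to 1, which is L ⇒ W
n=3: the only move is to 2(W), a W ⇒ L
n=4: can move to 3, which is L ⇒ W
n=5: the only move is to 4(W), a W ⇒ L
n=6: can move to 5, which is L ⇒ W
n=7: moves to 6(W), 0(W); every one is W ⇒ L
n=8: can move to 7, which is L ⇒ W
n=9: moves to 8(W), 2(W); every one is W ⇒ L
n=10: can move to 9, which is L ⇒ W
n=11: moves to 10(W), 4(W); every one is W ⇒ L
n=12: can move to 11, which is L ⇒ W
n=13: moves to 12(W), 6(W); every one is W ⇒ L
n=14: can move to 13, which is L ⇒ W
n=15: moves to 14(W), 8(W); every one is W ⇒ L
n=16: can move to 15, which is L ⇒ W
n=17: moves to 16(W), 10(W); every one is W ⇒ L
n=18: can move to 17, which is L ⇒ W
n=19: moves to 18(W), 12(W); every one is W ⇒ L
n=20: can move to 19, which is L ⇒ W
n=21: moves to 20(W), 14(W); every one is W ⇒ L
n=22: can move to 21, which is L ⇒ W
n=23: moves to 22(W), 16(W); every one is W ⇒ L
n=24: can move to 23, which is L ⇒ W
n=25: moves to 24(W), 18(W); every one is W ⇒ L
n=26: can move to 25, which is L ⇒ W
n=27: moves to 26(W), 20(W); every one is W ⇒ L
n=28: can move to 27, which is L ⇒ W
n=29: moves to 28(W), 22(W); every one is W ⇒ L
n=30: can move to 29, which is L ⇒ W
n=31: moves to 30(W), 24(W); every one is W ⇒ L
n=32: can move to 31, which is L ⇒ W
n=33: moves to 32(W), 26(W); every one is W ⇒ L
n=34: can move to 33, which is L ⇒ W
From 34 the player to move can remove 1, leaving 33, reaching an L position.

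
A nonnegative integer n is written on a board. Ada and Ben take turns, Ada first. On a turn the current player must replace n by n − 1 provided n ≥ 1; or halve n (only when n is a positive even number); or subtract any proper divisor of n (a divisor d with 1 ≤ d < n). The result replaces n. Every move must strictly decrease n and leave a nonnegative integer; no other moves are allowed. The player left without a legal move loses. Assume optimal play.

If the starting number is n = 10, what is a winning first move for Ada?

Use the standard recursion: the mover loses at a terminal position; elsewhere, the mover wins exactly when some move hands the opponent an L position.
n=0: no move → L
n=1: →0(L), so W
n=2: →1(W) only, which is W, so L
n=3: →2(L), so W
n=4: →2(L), so W
n=5: →4(W) only, which is W, so L
n=6: →5(L), so W
n=7: →6(W) only, which is W, so L
n=8: →7(L), so W
n=9: →6(W), 8(W) — all W, so L
n=10: →5(L), so W
From 10, the L positions reachable in one move are: 5, 9. Any move reaching one of these is winning.

Move to 5.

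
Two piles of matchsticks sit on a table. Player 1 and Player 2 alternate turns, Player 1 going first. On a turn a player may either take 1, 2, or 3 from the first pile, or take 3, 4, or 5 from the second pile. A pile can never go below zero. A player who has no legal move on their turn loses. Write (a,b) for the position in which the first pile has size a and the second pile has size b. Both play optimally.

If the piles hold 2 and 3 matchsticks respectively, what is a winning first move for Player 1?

Move to (1,3).

Positions with no move are L. A position that does have a move is losing for the player to move precisely when every available move leads to a winning position for the opponent. Fill in the labels:
No move ever increases a pile, so every position that can arise here has a ≤ 2 and b ≤ 3; it is enough to label the cells with 0 ≤ a ≤ 2 and 0 ≤ b ≤ 3.
Every move lowers a or b (never raises either), so fill the grid row by row in increasing a, and left to right within a row: each cell's successors are then already labelled.
      b=0  b=1  b=2  b=3
a=0:    L    L    L    W
a=1:    W    W    W    L
a=2:    W    W    W    W
Cells with no legal move (terminal, hence L): (0,0), (0,1), (0,2).
The remaining L cells, each justified by listing all of its moves:
(1,3): moves to (0,3)(W), (1,0)(W); every one is W ⇒ L
Every other cell has at least one move into one of the L cells above, so it is W.
From (2,3), the L positions reachable in one move are: (1,3).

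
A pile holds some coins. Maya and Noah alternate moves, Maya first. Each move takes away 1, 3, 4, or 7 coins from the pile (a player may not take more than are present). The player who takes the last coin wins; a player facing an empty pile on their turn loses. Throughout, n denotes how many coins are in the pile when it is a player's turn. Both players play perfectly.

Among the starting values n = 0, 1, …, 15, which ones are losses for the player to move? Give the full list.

Build the W/L table. Terminal = L. A non-terminal position is W if it has a move to some L; otherwise it is L.
n=0: no move → L
n=1: can move to 0, which is L ⇒ W
n=2: the only move is to 1(W), a W ⇒ L
n=3: can move to 2, which is L ⇒ W
n=4: can move to 0, which is L ⇒ W
n=5: can move to 2, which is L ⇒ W
n=6: can move to 2, which is L ⇒ W
n=7: can move to 0, which is L ⇒ W
n=8: moves to 7(W), 5(W), 4(W), 1(W); every one is W ⇒ L
n=9: can move to 8, which is L ⇒ W
n=10: moves to 9(W), 7(W), 6(W), 3(W); every one is W ⇒ L
n=11: can move to 10, which is L ⇒ W
n=12: can move to 8, which is L ⇒ W
n=13: can move to 10, which is L ⇒ W
n=14: can move to 10, which is L ⇒ W
n=15: can move to 8, which is L ⇒ W
Reading off the rows marked L gives the requested list; there are 4 such values of n.

0, 2, 8, 10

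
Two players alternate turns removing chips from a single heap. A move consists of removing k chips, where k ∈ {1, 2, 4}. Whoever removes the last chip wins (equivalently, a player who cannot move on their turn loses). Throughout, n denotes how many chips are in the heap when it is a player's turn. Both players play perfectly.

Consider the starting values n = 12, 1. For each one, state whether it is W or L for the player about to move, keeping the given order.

Build the W/L table. Terminal = L. A non-terminal position is W if it has a move to some L; otherwise it is L.
n=0: no move → L
n=1: can move to 0, which is L ⇒ W
n=2: can move to 0, which is L ⇒ W
n=3: moves to 2(W), 1(W); every one is W ⇒ L
n=4: can move to 3, which is L ⇒ W
n=5: can move to 3, which is L ⇒ W
n=6: moves to 5(W), 4(W), 2(W); every one is W ⇒ L
n=7: can move to 6, which is L ⇒ W
n=8: can move to 6, which is L ⇒ W
n=9: moves to 8(W), 7(W), 5(W); every one is W ⇒ L
n=10: can move to 9, which is L ⇒ W
n=11: can move to 9, which is L ⇒ W
n=12: moves to 11(W), 10(W), 8(W); every one is W ⇒ L

12: L, 1: W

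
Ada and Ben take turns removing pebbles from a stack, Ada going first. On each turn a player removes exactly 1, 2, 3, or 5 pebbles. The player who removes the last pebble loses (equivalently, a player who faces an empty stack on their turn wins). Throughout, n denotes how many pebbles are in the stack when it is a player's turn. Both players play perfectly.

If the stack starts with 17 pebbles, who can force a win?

Work bottom-up. With no move the player to move wins. Otherwise the position is W if at least one move leads to an L position for the opponent, and L if every move leads to a W.
n=0: no move; the opponent has just taken the last pebble and therefore loses → W
n=1: only reaches 0(W), which is W → L
n=2: reaches L-position 1 → W
n=3: reaches L-position 1 → W
n=4: reaches L-position 1 → W
n=5: only reaches 4(W), 3(W), 2(W), 0(W), all W → L
n=6: reaches L-position 5 → W
n=7: reaches L-position 5 → W
n=8: reaches L-position 5 → W
n=9: only reaches 8(W), 7(W), 6(W), 4(W), all W → L
n=10: reaches L-position 9 → W
n=11: reaches L-position 9 → W
n=12: reaches L-position 9 → W
n=13: only reaches 12(W), 11(W), 10(W), 8(W), all W → L
n=14: reaches L-position 13 → W
n=15: reaches L-position 13 → W
n=16: reaches L-position 13 → W
n=17: only reaches 16(W), 15(W), 14(W), 12(W), all W → L
Every move from 17 reaches a W position, so the mover loses.

Ben wins.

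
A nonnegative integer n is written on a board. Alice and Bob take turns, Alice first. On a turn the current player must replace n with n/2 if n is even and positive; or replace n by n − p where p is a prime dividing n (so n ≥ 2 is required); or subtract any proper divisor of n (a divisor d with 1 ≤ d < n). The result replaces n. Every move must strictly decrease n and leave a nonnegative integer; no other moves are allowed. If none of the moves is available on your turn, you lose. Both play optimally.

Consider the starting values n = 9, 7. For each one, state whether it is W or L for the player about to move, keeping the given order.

Use the standard recursion: the mover loses at a terminal position; elsewhere, the mover wins exactly when some move hands the opponent an L position.
n=0: no move → L
n=1: no move → L
n=2: can move to 0, which is L ⇒ W
n=3: can move to 0, which is L ⇒ W
n=4: moves to 2(W), 3(W); every one is W ⇒ L
n=5: can move to 0, which is L ⇒ W
n=6: can move to 4, which is L ⇒ W
n=7: can move to 0, which is L ⇒ W
n=8: can move to 4, which is L ⇒ W
n=9: moves to 6(W), 8(W); every one is W ⇒ L

9: L, 7: W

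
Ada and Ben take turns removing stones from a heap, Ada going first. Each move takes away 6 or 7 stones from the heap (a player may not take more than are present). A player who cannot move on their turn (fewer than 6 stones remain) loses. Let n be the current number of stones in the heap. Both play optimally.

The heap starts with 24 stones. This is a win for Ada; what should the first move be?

Remove 6, leaving 18.

Use the standard recursion: the mover loses at a terminal position; elsewhere, the mover wins exactly when some move hands the opponent an L position.
n=0: no move → L
n=1: no move → L
n=2: no move → L
n=3: no move → L
n=4: no move → L
n=5: no move → L
n=6: can move to 0, which is L ⇒ W
n=7: can move to 1, which is L ⇒ W
n=8: can move to 2, which is L ⇒ W
n=9: can move to 3, which is L ⇒ W
n=10: can move to 4, which is L ⇒ W
n=11: can move to 5, which is L ⇒ W
n=12: can move to 5, which is L ⇒ W
n=13: moves to 7(W), 6(W); every one is W ⇒ L
n=14: moves to 8(W), 7(W); every one is W ⇒ L
n=15: moves to 9(W), 8(W); every one is W ⇒ L
n=16: moves to 10(W), 9(W); every one is W ⇒ L
n=17: moves to 11(W), 10(W); every one is W ⇒ L
n=18: moves to 12(W), 11(W); every one is W ⇒ L
n=19: can move to 13, which is L ⇒ W
n=20: can move to 14, which is L ⇒ W
n=21: can move to 15, which is L ⇒ W
n=22: can move to 16, which is L ⇒ W
n=23: can move to 17, which is L ⇒ W
n=24: can move to 18, which is L ⇒ W
From 24, the L positions reachable in one move are: 18, 17. Any move reaching one of these is winning.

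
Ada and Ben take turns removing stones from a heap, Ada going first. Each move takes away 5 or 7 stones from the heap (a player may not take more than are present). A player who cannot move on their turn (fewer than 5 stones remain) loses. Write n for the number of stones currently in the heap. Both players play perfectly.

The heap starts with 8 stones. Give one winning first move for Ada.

Work bottom-up. With no move the player to move loses. Otherwise the position is W if at least one move leads to an L position for the opponent, and L if every move leads to a W.
n=0: no move → L
n=1: no move → L
n=2: no move → L
n=3: no move → L
n=4: no move → L
n=5: can move to 0, which is L ⇒ W
n=6: can move to 1, which is L ⇒ W
n=7: can move to 2, which is L ⇒ W
n=8: can move to 3, which is L ⇒ W
From 8, the L positions reachable in one move are: 3, 1. Any move reaching one of these is winning.

Remove 5, leaving 3.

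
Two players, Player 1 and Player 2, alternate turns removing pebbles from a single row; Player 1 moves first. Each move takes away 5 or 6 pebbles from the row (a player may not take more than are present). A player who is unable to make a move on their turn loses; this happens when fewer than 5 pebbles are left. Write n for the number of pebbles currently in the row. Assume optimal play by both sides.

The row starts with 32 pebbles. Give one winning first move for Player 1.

Remove 6, leaving 26.

Build the W/L table. Terminal = L. A non-terminal position is W if it has a move to some L; otherwise it is L.
n=0: no move → L
n=1: no move → L
n=2: no move → L
n=3: no move → L
n=4: no move → L
n=5: W (go to 0, an L position)
n=6: W (go to 1, an L position)
n=7: W (go to 2, an L position)
n=8: W (go to 3, an L position)
n=9: W (go to 4, an L position)
n=10: W (go to 4, an L position)
n=11: L (options 6(W), 5(W) are all W)
n=12: L (options 7(W), 6(W) are all W)
n=13: L (options 8(W), 7(W) are all W)
n=14: L (options 9(W), 8(W) are all W)
n=15: L (options 10(W), 9(W) are all W)
n=16: W (go to 11, an L position)
n=17: W (go to 12, an L position)
n=18: W (go to 13, an L position)
n=19: W (go to 14, an L position)
n=20: W (go to 15, an L position)
n=21: W (go to 15, an L position)
n=22: L (options 17(W), 16(W) are all W)
n=23: L (options 18(W), 17(W) are all W)
n=24: L (options 19(W), 18(W) are all W)
n=25: L (options 20(W), 19(W) are all W)
n=26: L (options 21(W), 20(W) are all W)
n=27: W (go to 22, an L position)
n=28: W (go to 23, an L position)
n=29: W (go to 24, an L position)
n=30: W (go to 25, an L position)
n=31: W (go to 26, an L position)
n=32: W (go to 26, an L position)
From 32, the L positions reachable in one move are: 26.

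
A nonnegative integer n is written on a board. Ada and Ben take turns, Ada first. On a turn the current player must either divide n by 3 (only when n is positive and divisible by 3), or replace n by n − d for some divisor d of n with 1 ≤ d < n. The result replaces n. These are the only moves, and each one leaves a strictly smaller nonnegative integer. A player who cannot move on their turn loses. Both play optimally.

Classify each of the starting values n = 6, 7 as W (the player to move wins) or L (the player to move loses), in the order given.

Work bottom-up. With no move the player to move loses. Otherwise the position is W if at least one move leads to an L position for the opponent, and L if every move leads to a W.
n=0: no move → L
n=1: no move → L
n=2: can move to 1, which is L ⇒ W
n=3: can move to 1, which is L ⇒ W
n=4: moves to 2(W), 3(W); every one is W ⇒ L
n=5: can move to 4, which is L ⇒ W
n=6: can move to 4, which is L ⇒ W
n=7: the only move is to 6(W), a W ⇒ L

6: W, 7: L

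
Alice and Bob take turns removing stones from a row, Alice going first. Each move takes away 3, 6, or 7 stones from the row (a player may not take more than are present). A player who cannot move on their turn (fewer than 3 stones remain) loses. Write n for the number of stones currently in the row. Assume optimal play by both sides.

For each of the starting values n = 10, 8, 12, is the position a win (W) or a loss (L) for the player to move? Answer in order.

10: L, 8: W, 12: L

Positions with no move are L. A position that does have a move is losing for the player to move precisely when every available move leads to a winning position for the opponent. Fill in the labels:
n=0: no move → L
n=1: no move → L
n=2: no move → L
n=3: W (go to 0, an L position)
n=4: W (go to 1, an L position)
n=5: W (go to 2, an L position)
n=6: W (go to 0, an L position)
n=7: W (go to 1, an L position)
n=8: W (go to 2, an L position)
n=9: W (go to 2, an L position)
n=10: L (options 7(W), 4(W), 3(W) are all W)
n=11: L (options 8(W), 5(W), 4(W) are all W)
n=12: L (options 9(W), 6(W), 5(W) are all W)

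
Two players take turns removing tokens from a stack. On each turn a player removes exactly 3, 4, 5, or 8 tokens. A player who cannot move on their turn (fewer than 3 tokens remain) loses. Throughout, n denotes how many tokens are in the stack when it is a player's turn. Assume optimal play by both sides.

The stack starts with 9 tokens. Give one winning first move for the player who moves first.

Label each position W (a win for the player to move) or L (a loss). A position with no legal move is L; any other position is W exactly when some move reaches an L, and L when every move reaches a W.
n=0: no move → L
n=1: no move → L
n=2: no move → L
n=3: can move to 0, which is L ⇒ W
n=4: can move to 1, which is L ⇒ W
n=5: can move to 2, which is L ⇒ W
n=6: can move to 2, which is L ⇒ W
n=7: can move to 2, which is L ⇒ W
n=8: can move to 0, which is L ⇒ W
n=9: can move to 1, which is L ⇒ W
From 9, the L positions reachable in one move are: 1.

Remove 8, leaving 1.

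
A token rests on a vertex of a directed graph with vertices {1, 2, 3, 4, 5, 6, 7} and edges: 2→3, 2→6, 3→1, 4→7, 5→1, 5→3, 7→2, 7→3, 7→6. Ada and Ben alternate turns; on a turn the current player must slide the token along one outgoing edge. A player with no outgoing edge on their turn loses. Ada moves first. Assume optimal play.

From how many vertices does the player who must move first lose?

Positions with no move are L. A position that does have a move is losing for the player to move precisely when every available move leads to a winning position for the opponent. Fill in the labels:
Every edge goes from a vertex to one that appears earlier in the order 1, 6, 3, 2, 5, 7, 4, so processing vertices in that order labels each vertex after all of its successors.
1: no outgoing edge → L
6: no outgoing edge → L
3: reaches L-position 1 → W
2: reaches L-position 6 → W
5: reaches L-position 1 → W
7: reaches L-position 6 → W
4: only reaches 7(W), which is W → L
The L vertices are 1, 4, 6; that is 3 in all.

3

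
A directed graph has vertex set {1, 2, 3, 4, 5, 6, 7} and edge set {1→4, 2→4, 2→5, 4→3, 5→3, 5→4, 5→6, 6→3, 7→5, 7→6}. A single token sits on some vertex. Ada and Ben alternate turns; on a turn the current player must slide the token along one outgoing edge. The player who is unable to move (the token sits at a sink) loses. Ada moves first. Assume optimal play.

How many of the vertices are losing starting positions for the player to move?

4

Work bottom-up. With no move the player to move loses. Otherwise the position is W if at least one move leads to an L position for the opponent, and L if every move leads to a W.
Every edge goes from a vertex to one that appears earlier in the order 3, 6, 4, 5, 1, 7, 2, so processing vertices in that order labels each vertex after all of its successors.
3: no outgoing edge → L
6: reaches L-position 3 → W
4: reaches L-position 3 → W
5: reaches L-position 3 → W
1: only reaches 4(W), which is W → L
7: only reaches 5(W), 6(W), all W → L
2: only reaches 5(W), 4(W), all W → L
The L vertices are 1, 2, 3, 7; that is 4 in all.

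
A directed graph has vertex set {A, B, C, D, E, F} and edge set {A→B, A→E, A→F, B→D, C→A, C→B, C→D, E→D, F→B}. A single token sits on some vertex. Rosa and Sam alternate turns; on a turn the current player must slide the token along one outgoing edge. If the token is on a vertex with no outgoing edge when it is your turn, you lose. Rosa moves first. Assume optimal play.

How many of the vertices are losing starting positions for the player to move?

Positions with no move are L. A position that does have a move is losing for the player to move precisely when every available move leads to a winning position for the opponent. Fill in the labels:
Every edge goes from a vertex to one that appears earlier in the order D, B, E, F, A, C, so processing vertices in that order labels each vertex after all of its successors.
D: no outgoing edge → L
B: W (go to D, an L position)
E: W (go to D, an L position)
F: L (sole option B(W) is W)
A: W (go to F, an L position)
C: W (go to D, an L position)
The L vertices are D, F; that is 2 in all.

2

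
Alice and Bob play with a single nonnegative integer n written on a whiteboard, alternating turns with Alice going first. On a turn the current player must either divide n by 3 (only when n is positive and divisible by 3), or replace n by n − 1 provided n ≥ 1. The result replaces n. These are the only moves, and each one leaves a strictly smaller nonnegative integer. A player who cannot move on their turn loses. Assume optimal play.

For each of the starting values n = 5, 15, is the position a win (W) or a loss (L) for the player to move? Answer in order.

5: W, 15: L

Compute win/loss labels from the base case upward. A position with no move is L. Any other position is W if it can reach an L in one move, else L.
n=0: no move → L
n=1: →0(L), so W
n=2: →1(W) only, which is W, so L
n=3: →2(L), so W
n=4: →3(W) only, which is W, so L
n=5: →4(L), so W
n=6: →2(L), so W
n=7: →6(W) only, which is W, so L
n=8: →7(L), so W
n=9: →3(W), 8(W) — all W, so L
n=10: →9(L), so W
n=11: →10(W) only, which is W, so L
n=12: →4(L), so W
n=13: →12(W) only, which is W, so L
n=14: →13(L), so W
n=15: →5(W), 14(W) — all W, so L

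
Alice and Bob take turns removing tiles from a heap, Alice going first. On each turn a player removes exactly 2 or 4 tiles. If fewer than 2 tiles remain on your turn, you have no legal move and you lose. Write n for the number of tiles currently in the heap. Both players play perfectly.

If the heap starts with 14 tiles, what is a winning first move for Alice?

Remove 2, leaving 12.

Classify positions by backward induction: terminal positions (no move available) are L. From any other position, the mover wins iff some move reaches an L.
n=0: no move → L
n=1: no move → L
n=2: can move to 0, which is L ⇒ W
n=3: can move to 1, which is L ⇒ W
n=4: can move to 0, which is L ⇒ W
n=5: can move to 1, which is L ⇒ W
n=6: moves to 4(W), 2(W); every one is W ⇒ L
n=7: moves to 5(W), 3(W); every one is W ⇒ L
n=8: can move to 6, which is L ⇒ W
n=9: can move to 7, which is L ⇒ W
n=10: can move to 6, which is L ⇒ W
n=11: can move to 7, which is L ⇒ W
n=12: moves to 10(W), 8(W); every one is W ⇒ L
n=13: moves to 11(W), 9(W); every one is W ⇒ L
n=14: can move to 12, which is L ⇒ W
From 14, the L positions reachable in one move are: 12.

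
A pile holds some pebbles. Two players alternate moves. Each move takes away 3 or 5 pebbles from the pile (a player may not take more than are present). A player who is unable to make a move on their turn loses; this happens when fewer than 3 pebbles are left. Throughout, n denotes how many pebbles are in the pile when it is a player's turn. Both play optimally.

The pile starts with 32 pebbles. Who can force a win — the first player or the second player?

Use the standard recursion: the mover loses at a terminal position; elsewhere, the mover wins exactly when some move hands the opponent an L position.
n=0: no move → L
n=1: no move → L
n=2: no move → L
n=3: →0(L), so W
n=4: →1(L), so W
n=5: →2(L), so W
n=6: →1(L), so W
n=7: →2(L), so W
n=8: →5(W), 3(W) — all W, so L
n=9: →6(W), 4(W) — all W, so L
n=10: →7(W), 5(W) — all W, so L
n=11: →8(L), so W
n=12: →9(L), so W
n=13: →10(L), so W
n=14: →9(L), so W
n=15: →10(L), so W
n=16: →13(W), 11(W) — all W, so L
n=17: →14(W), 12(W) — all W, so L
n=18: →15(W), 13(W) — all W, so L
n=19: →16(L), so W
n=20: →17(L), so W
n=21: →18(L), so W
n=22: →17(L), so W
n=23: →18(L), so W
n=24: →21(W), 19(W) — all W, so L
n=25: →22(W), 20(W) — all W, so L
n=26: →23(W), 21(W) — all W, so L
n=27: →24(L), so W
n=28: →25(L), so W
n=29: →26(L), so W
n=30: →25(L), so W
n=31: →26(L), so W
n=32: →29(W), 27(W) — all W, so L
The starting position 32 is L: whatever the player to move does, the opponent receives a W position.

The second player wins.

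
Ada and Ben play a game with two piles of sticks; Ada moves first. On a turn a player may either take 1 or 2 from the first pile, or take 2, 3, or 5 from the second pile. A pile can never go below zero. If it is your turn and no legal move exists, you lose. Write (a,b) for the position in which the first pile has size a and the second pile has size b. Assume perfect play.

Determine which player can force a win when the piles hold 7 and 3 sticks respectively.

Work bottom-up. With no move the player to move loses. Otherwise the position is W if at least one move leads to an L position for the opponent, and L if every move leads to a W.
No move ever increases a pile, so every position that can arise here has a ≤ 7 and b ≤ 3; it is enough to label the cells with 0 ≤ a ≤ 7 and 0 ≤ b ≤ 3.
Every move lowers a or b (never raises either), so fill the grid row by row in increasing a, and left to right within a row: each cell's successors are then already labelled.
      b=0  b=1  b=2  b=3
a=0:    L    L    W    W
a=1:    W    W    L    L
a=2:    W    W    W    W
a=3:    L    L    W    W
a=4:    W    W    L    L
a=5:    W    W    W    W
a=6:    L    L    W    W
a=7:    W    W    L    L
Cells with no legal move (terminal, hence L): (0,0), (0,1).
The remaining L cells, each justified by listing all of its moves:
(1,2): only reaches (0,2)(W), (1,0)(W), all W → L
(1,3): only reaches (0,3)(W), (1,1)(W), (1,0)(W), all W → L
(3,0): only reaches (2,0)(W), (1,0)(W), all W → L
(3,1): only reaches (2,1)(W), (1,1)(W), all W → L
(4,2): only reaches (3,2)(W), (2,2)(W), (4,0)(W), all W → L
(4,3): only reaches (3,3)(W), (2,3)(W), (4,1)(W), (4,0)(W), all W → L
(6,0): only reaches (5,0)(W), (4,0)(W), all W → L
(6,1): only reaches (5,1)(W), (4,1)(W), all W → L
(7,2): only reaches (6,2)(W), (5,2)(W), (7,0)(W), all W → L
(7,3): only reaches (6,3)(W), (5,3)(W), (7,1)(W), (7,0)(W), all W → L
Every other cell has at least one move into one of the L cells above, so it is W.
Every move from (7,3) reaches a W position, so the mover loses.

Ben wins.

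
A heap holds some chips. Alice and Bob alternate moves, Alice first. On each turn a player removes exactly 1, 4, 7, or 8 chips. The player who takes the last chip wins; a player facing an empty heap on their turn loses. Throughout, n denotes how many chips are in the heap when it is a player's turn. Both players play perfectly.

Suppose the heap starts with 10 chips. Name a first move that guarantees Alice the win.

Remove 8, leaving 2.

Build the W/L table. Terminal = L. A non-terminal position is W if it has a move to some L; otherwise it is L.
n=0: no move → L
n=1: reaches L-position 0 → W
n=2: only reaches 1(W), which is W → L
n=3: reaches L-position 2 → W
n=4: reaches L-position 0 → W
n=5: only reaches 4(W), 1(W), all W → L
n=6: reaches L-position 5 → W
n=7: reaches L-position 0 → W
n=8: reaches L-position 0 → W
n=9: reaches L-position 5 → W
n=10: reaches L-position 2 → W
From 10, the L positions reachable in one move are: 2.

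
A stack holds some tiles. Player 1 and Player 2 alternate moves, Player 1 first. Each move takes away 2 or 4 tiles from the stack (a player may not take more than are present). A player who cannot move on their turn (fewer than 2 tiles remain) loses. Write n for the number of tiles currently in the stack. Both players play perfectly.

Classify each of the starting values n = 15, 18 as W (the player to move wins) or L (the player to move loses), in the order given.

Label each position W (a win for the player to move) or L (a loss). A position with no legal move is L; any other position is W exactly when some move reaches an L, and L when every move reaches a W.
n=0: no move → L
n=1: no move → L
n=2: →0(L), so W
n=3: →1(L), so W
n=4: →0(L), so W
n=5: →1(L), so W
n=6: →4(W), 2(W) — all W, so L
n=7: →5(W), 3(W) — all W, so L
n=8: →6(L), so W
n=9: →7(L), so W
n=10: →6(L), so W
n=11: →7(L), so W
n=12: →10(W), 8(W) — all W, so L
n=13: →11(W), 9(W) — all W, so L
n=14: →12(L), so W
n=15: →13(L), so W
n=16: →12(L), so W
n=17: →13(L), so W
n=18: →16(W), 14(W) — all W, so L

15: W, 18: L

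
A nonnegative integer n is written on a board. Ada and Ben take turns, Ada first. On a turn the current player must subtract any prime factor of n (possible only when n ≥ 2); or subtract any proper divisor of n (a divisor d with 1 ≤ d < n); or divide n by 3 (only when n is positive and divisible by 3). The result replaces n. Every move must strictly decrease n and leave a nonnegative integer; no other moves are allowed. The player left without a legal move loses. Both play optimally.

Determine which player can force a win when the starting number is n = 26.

Positions with no move are L. A position that does have a move is losing for the player to move precisely when every available move leads to a winning position for the opponent. Fill in the labels:
n=0: no move → L
n=1: no move → L
n=2: W (go to 0, an L position)
n=3: W (go to 0, an L position)
n=4: L (options 2(W), 3(W) are all W)
n=5: W (go to 0, an L position)
n=6: W (go to 4, an L position)
n=7: W (go to 0, an L position)
n=8: W (go to 4, an L position)
n=9: L (options 3(W), 6(W), 8(W) are all W)
n=10: W (go to 9, an L position)
n=11: W (go to 0, an L position)
n=12: W (go to 4, an L position)
n=13: W (go to 0, an L position)
n=14: L (options 7(W), 12(W), 13(W) are all W)
n=15: W (go to 14, an L position)
n=16: W (go to 14, an L position)
n=17: W (go to 0, an L position)
n=18: W (go to 9, an L position)
n=19: W (go to 0, an L position)
n=20: L (options 10(W), 15(W), 16(W), 18(W), 19(W) are all W)
n=21: W (go to 14, an L position)
n=22: W (go to 20, an L position)
n=23: W (go to 0, an L position)
n=24: W (go to 20, an L position)
n=25: W (go to 20, an L position)
n=26: L (options 13(W), 24(W), 25(W) are all W)
Every move from 26 reaches a W position, so the mover loses.

Ben wins.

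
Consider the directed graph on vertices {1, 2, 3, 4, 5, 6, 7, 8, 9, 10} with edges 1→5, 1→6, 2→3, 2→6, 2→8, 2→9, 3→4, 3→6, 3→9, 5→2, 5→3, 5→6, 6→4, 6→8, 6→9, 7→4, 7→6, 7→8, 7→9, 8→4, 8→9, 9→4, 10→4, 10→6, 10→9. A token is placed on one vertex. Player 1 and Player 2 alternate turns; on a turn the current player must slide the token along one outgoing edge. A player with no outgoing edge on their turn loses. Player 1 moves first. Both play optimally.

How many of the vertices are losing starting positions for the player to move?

Build the W/L table. Terminal = L. A non-terminal position is W if it has a move to some L; otherwise it is L.
Every edge goes from a vertex to one that appears earlier in the order 4, 9, 8, 6, 7, 3, 10, 2, 5, 1, so processing vertices in that order labels each vertex after all of its successors.
4: no outgoing edge → L
9: →4(L), so W
8: →4(L), so W
6: →4(L), so W
7: →4(L), so W
3: →4(L), so W
10: →4(L), so W
2: →3(W), 6(W), 8(W), 9(W) — all W, so L
5: →2(L), so W
1: →5(W), 6(W) — all W, so L
The L vertices are 1, 2, 4; that is 3 in all.

3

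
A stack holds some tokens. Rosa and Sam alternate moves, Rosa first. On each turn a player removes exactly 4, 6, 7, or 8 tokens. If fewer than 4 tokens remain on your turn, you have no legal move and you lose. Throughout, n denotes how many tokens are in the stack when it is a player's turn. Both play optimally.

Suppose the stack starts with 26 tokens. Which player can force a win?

Use the standard recursion: the mover loses at a terminal position; elsewhere, the mover wins exactly when some move hands the opponent an L position.
n=0: no move → L
n=1: no move → L
n=2: no move → L
n=3: no move → L
n=4: W (go to 0, an L position)
n=5: W (go to 1, an L position)
n=6: W (go to 2, an L position)
n=7: W (go to 3, an L position)
n=8: W (go to 2, an L position)
n=9: W (go to 3, an L position)
n=10: W (go to 3, an L position)
n=11: W (go to 3, an L position)
n=12: L (options 8(W), 6(W), 5(W), 4(W) are all W)
n=13: L (options 9(W), 7(W), 6(W), 5(W) are all W)
n=14: L (options 10(W), 8(W), 7(W), 6(W) are all W)
n=15: L (options 11(W), 9(W), 8(W), 7(W) are all W)
n=16: W (go to 12, an L position)
n=17: W (go to 13, an L position)
n=18: W (go to 14, an L position)
n=19: W (go to 15, an L position)
n=20: W (go to 14, an L position)
n=21: W (go to 15, an L position)
n=22: W (go to 15, an L position)
n=23: W (go to 15, an L position)
n=24: L (options 20(W), 18(W), 17(W), 16(W) are all W)
n=25: L (options 21(W), 19(W), 18(W), 17(W) are all W)
n=26: L (options 22(W), 20(W), 19(W), 18(W) are all W)
The starting position 26 is L: whatever Rosa does, the opponent receives a W position.

Sam wins.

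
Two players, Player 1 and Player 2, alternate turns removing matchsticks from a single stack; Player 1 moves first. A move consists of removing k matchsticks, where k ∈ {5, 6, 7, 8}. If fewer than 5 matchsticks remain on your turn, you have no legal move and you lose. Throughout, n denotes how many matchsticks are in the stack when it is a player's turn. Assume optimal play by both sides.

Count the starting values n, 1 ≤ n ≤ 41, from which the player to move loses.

17

Positions with no move are L. A position that does have a move is losing for the player to move precisely when every available move leads to a winning position for the opponent. Fill in the labels:
n=0: no move → L
n=1: no move → L
n=2: no move → L
n=3: no move → L
n=4: no move → L
n=5: reaches L-position 0 → W
n=6: reaches L-position 1 → W
n=7: reaches L-position 2 → W
n=8: reaches L-position 3 → W
n=9: reaches L-position 4 → W
n=10: reaches L-position 4 → W
n=11: reaches L-position 4 → W
n=12: reaches L-position 4 → W
n=13: only reaches 8(W), 7(W), 6(W), 5(W), all W → L
n=14: only reaches 9(W), 8(W), 7(W), 6(W), all W → L
n=15: only reaches 10(W), 9(W), 8(W), 7(W), all W → L
n=16: only reaches 11(W), 10(W), 9(W), 8(W), all W → L
n=17: only reaches 12(W), 11(W), 10(W), 9(W), all W → L
n=18: reaches L-position 13 → W
n=19: reaches L-position 14 → W
n=20: reaches L-position 15 → W
n=21: reaches L-position 16 → W
n=22: reaches L-position 17 → W
n=23: reaches L-position 17 → W
n=24: reaches L-position 17 → W
n=25: reaches L-position 17 → W
n=26: only reaches 21(W), 20(W), 19(W), 18(W), all W → L
n=27: only reaches 22(W), 21(W), 20(W), 19(W), all W → L
n=28: only reaches 23(W), 22(W), 21(W), 20(W), all W → L
n=29: only reaches 24(W), 23(W), 22(W), 21(W), all W → L
n=30: only reaches 25(W), 24(W), 23(W), 22(W), all W → L
n=31: reaches L-position 26 → W
n=32: reaches L-position 27 → W
n=33: reaches L-position 28 → W
n=34: reaches L-position 29 → W
n=35: reaches L-position 30 → W
n=36: reaches L-position 30 → W
n=37: reaches L-position 30 → W
n=38: reaches L-position 30 → W
n=39: only reaches 34(W), 33(W), 32(W), 31(W), all W → L
n=40: only reaches 35(W), 34(W), 33(W), 32(W), all W → L
n=41: only reaches 36(W), 35(W), 34(W), 33(W), all W → L
L entries with 1 ≤ n ≤ 41 (n=0 is outside the asked range and is not counted): n = 1, 2, 3, 4, 13, 14, 15, 16, 17, 26, 27, 28, 29, 30, 39, 40, 41; that makes 17.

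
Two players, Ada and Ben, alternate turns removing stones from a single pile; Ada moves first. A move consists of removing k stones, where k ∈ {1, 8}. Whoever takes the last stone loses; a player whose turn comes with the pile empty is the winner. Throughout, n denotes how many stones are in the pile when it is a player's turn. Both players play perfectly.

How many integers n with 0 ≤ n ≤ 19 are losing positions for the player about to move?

9

Use the standard recursion: the mover wins at a terminal position; elsewhere, the mover wins exactly when some move hands the opponent an L position.
n=0: no move; the opponent has just taken the last stone and therefore loses → W
n=1: L (sole option 0(W) is W)
n=2: W (go to 1, an L position)
n=3: L (sole option 2(W) is W)
n=4: W (go to 3, an L position)
n=5: L (sole option 4(W) is W)
n=6: W (go to 5, an L position)
n=7: L (sole option 6(W) is W)
n=8: W (go to 7, an L position)
n=9: W (go to 1, an L position)
n=10: L (options 9(W), 2(W) are all W)
n=11: W (go to 10, an L position)
n=12: L (options 11(W), 4(W) are all W)
n=13: W (go to 12, an L position)
n=14: L (options 13(W), 6(W) are all W)
n=15: W (go to 14, an L position)
n=16: L (options 15(W), 8(W) are all W)
n=17: W (go to 16, an L position)
n=18: W (go to 10, an L position)
n=19: L (options 18(W), 11(W) are all W)
L entries with 0 ≤ n ≤ 19: n = 1, 3, 5, 7, 10, 12, 14, 16, 19; that makes 9.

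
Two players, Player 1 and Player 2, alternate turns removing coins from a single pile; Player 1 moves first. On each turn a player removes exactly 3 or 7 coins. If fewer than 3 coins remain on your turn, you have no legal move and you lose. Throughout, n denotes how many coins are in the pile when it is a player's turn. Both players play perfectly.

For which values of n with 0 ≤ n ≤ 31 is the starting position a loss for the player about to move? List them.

Compute win/loss labels from the base case upward. A position with no move is L. Any other position is W if it can reach an L in one move, else L.
n=0: no move → L
n=1: no move → L
n=2: no move → L
n=3: W (go to 0, an L position)
n=4: W (go to 1, an L position)
n=5: W (go to 2, an L position)
n=6: L (sole option 3(W) is W)
n=7: W (go to 0, an L position)
n=8: W (go to 1, an L position)
n=9: W (go to 6, an L position)
n=10: L (options 7(W), 3(W) are all W)
n=11: L (options 8(W), 4(W) are all W)
n=12: L (options 9(W), 5(W) are all W)
n=13: W (go to 10, an L position)
n=14: W (go to 11, an L position)
n=15: W (go to 12, an L position)
n=16: L (options 13(W), 9(W) are all W)
n=17: W (go to 10, an L position)
n=18: W (go to 11, an L position)
n=19: W (go to 16, an L position)
n=20: L (options 17(W), 13(W) are all W)
n=21: L (options 18(W), 14(W) are all W)
n=22: L (options 19(W), 15(W) are all W)
n=23: W (go to 20, an L position)
n=24: W (go to 21, an L position)
n=25: W (go to 22, an L position)
n=26: L (options 23(W), 19(W) are all W)
n=27: W (go to 20, an L position)
n=28: W (go to 21, an L position)
n=29: W (go to 26, an L position)
n=30: L (options 27(W), 23(W) are all W)
n=31: L (options 28(W), 24(W) are all W)
Reading off the rows marked L gives the requested list; there are 14 such values of n.

0, 1, 2, 6, 10, 11, 12, 16, 20, 21, 22, 26, 30, 31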